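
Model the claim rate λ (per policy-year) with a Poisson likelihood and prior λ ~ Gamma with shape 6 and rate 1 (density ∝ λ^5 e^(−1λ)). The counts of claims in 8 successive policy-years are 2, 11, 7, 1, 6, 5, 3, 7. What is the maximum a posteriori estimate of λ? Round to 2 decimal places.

Σxᵢ = 2+11+7+1+6+5+3+7 = 42, with n = 8.
Posterior ∝ λ^5e^(−1λ) · λ^42e^(−8λ) = λ^47e^(−9λ), i.e. Gamma(shape=48, rate=9).
The mode of a Gamma(a, b) with a ≥ 1 (shape–rate) is (a−1)/b = 47/9 ≈ 5.22.

λ̂_MAP = 5.22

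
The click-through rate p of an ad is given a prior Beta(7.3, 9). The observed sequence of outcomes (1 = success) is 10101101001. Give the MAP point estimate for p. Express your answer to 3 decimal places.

Prior: Beta(7.3, 9).
Data: 6 successes in 11 trials (from the sequence). The binomial likelihood contributes p^6(1−p)^5, so the posterior is Beta(7.3+6, 9+5) = Beta(13.3, 14).
For Beta(a, b) with a, b > 1 the mode is (a−1)/(a+b−2) = 12.3/25.3 ≈ 0.486.

p̂_MAP = 0.486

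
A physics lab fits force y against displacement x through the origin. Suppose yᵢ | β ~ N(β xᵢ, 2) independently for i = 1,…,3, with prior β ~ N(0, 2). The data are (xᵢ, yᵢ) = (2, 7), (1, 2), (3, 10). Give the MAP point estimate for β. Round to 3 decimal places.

log p(β | y) = −Σ(yᵢ − βxᵢ)²/(2·2) − β²/(2·2) + const.
Setting the derivative to zero: Σxᵢ(yᵢ − βxᵢ)/2 − β/2 = 0, so β = Σxᵢyᵢ / (Σxᵢ² + σ²/τ²).
Σxᵢyᵢ = 2·7 + 1·2 + 3·10 = 46; Σxᵢ² = 14; σ²/τ² = 1.
β̂_MAP = 46 / (14 + 1) = 46/15 ≈ 3.067.

β̂_MAP = 3.067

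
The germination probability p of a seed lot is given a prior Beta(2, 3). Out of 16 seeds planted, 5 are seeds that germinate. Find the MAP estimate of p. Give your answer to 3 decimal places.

p̂_MAP = 0.316

Prior: Beta(2, 3).
Data: 5 successes in 16 trials. The binomial likelihood contributes p^5(1−p)^11, so the posterior is Beta(2+5, 3+11) = Beta(7, 14).
For Beta(a, b) with a, b > 1 the mode is (a−1)/(a+b−2) = 6/19 ≈ 0.316.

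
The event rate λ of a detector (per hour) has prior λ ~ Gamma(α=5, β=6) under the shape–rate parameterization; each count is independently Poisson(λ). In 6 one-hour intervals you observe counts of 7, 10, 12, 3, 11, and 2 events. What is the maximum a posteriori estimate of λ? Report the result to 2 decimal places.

Σxᵢ = 7+10+12+3+11+2 = 45, with n = 6.
Posterior ∝ λ^4e^(−6λ) · λ^45e^(−6λ) = λ^49e^(−12λ), i.e. Gamma(shape=50, rate=12).
The mode of a Gamma(a, b) with a ≥ 1 (shape–rate) is (a−1)/b = 49/12 ≈ 4.08.

λ̂_MAP = 4.08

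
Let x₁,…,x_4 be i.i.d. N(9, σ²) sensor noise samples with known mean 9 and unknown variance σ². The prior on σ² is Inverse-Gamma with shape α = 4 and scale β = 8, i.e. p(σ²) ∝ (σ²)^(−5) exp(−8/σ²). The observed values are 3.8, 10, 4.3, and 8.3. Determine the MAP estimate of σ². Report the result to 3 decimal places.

σ̂²_MAP = 4.759

Sum of squared deviations about the known mean: SS = (3.8−9)² + (10−9)² + (4.3−9)² + (8.3−9)² = 50.62.
The Normal likelihood contributes (σ²)^(−n/2) exp(−SS/(2σ²)), so the posterior is Inverse-Gamma(α + n/2, β + SS/2) = Inverse-Gamma(6, 33.31).
The mode of Inverse-Gamma(a, b) is b/(a+1) = 33.31/7 ≈ 4.759.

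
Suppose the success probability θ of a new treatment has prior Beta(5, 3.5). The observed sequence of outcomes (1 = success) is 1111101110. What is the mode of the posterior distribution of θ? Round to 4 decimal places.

Prior: Beta(5, 3.5).
Data: 8 successes in 10 trials (from the sequence). The binomial likelihood contributes θ^8(1−θ)^2, so the posterior is Beta(5+8, 3.5+2) = Beta(13, 5.5).
For Beta(a, b) with a, b > 1 the mode is (a−1)/(a+b−2) = 12/16.5 ≈ 0.7273.

θ̂_MAP = 0.7273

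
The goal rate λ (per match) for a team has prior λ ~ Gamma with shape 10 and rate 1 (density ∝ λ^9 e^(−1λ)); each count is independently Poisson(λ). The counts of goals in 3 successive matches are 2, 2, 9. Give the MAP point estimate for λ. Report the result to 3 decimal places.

λ̂_MAP = 5.500

Σxᵢ = 2+2+9 = 13, with n = 3.
Posterior ∝ λ^9e^(−1λ) · λ^13e^(−3λ) = λ^22e^(−4λ), i.e. Gamma(shape=23, rate=4).
The mode of a Gamma(a, b) with a ≥ 1 (shape–rate) is (a−1)/b = 22/4 ≈ 5.500.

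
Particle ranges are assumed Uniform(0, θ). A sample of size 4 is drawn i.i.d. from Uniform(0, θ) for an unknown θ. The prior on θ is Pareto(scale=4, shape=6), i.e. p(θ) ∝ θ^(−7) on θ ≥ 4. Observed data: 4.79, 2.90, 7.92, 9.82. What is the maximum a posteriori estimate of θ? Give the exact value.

θ̂_MAP = 9.82

The Uniform(0, θ) likelihood is θ^(−n) for θ ≥ max(xᵢ), zero otherwise. Here max(xᵢ) = 9.82.
Posterior ∝ θ^(−7) · θ^(−4) = θ^(−11) on θ ≥ max(4, 9.82) = 9.82.
This density is strictly decreasing in θ, so the posterior mode lies at the lower boundary of the support.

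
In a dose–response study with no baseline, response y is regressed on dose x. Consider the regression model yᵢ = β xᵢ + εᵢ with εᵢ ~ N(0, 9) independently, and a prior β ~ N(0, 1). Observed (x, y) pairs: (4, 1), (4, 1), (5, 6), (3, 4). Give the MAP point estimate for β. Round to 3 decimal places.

log p(β | y) = −Σ(yᵢ − βxᵢ)²/(2·9) − β²/(2·1) + const.
Setting the derivative to zero: Σxᵢ(yᵢ − βxᵢ)/9 − β/1 = 0, so β = Σxᵢyᵢ / (Σxᵢ² + σ²/τ²).
Σxᵢyᵢ = 4·1 + 4·1 + 5·6 + 3·4 = 50; Σxᵢ² = 66; σ²/τ² = 9.
β̂_MAP = 50 / (66 + 9) = 50/75 ≈ 0.667.

β̂_MAP = 0.667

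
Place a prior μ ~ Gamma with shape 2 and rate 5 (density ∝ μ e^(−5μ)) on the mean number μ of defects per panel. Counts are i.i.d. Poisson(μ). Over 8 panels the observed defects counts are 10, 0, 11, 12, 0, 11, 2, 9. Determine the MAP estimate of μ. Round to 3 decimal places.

Σxᵢ = 10+0+11+12+0+11+2+9 = 55, with n = 8.
Posterior ∝ μe^(−5μ) · μ^55e^(−8μ) = μ^56e^(−13μ), i.e. Gamma(shape=57, rate=13).
The mode of a Gamma(a, b) with a ≥ 1 (shape–rate) is (a−1)/b = 56/13 ≈ 4.308.

μ̂_MAP = 4.308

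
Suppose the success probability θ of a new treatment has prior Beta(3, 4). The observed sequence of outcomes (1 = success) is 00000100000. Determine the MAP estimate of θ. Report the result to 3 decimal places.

Prior: Beta(3, 4).
Data: 1 success in 11 trials (from the sequence). The binomial likelihood contributes θ(1−θ)^10, so the posterior is Beta(3+1, 4+10) = Beta(4, 14).
For Beta(a, b) with a, b > 1 the mode is (a−1)/(a+b−2) = 3/16 ≈ 0.188.

θ̂_MAP = 0.188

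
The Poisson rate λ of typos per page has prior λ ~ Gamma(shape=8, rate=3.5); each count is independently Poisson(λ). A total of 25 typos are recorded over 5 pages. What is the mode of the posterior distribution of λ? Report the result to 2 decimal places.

λ̂_MAP = 3.76

Σxᵢ = 25, n = 5.
Posterior ∝ λ^7e^(−3.5λ) · λ^25e^(−5λ) = λ^32e^(−8.5λ), i.e. Gamma(shape=33, rate=8.5).
The mode of a Gamma(a, b) with a ≥ 1 (shape–rate) is (a−1)/b = 32/8.5 ≈ 3.76.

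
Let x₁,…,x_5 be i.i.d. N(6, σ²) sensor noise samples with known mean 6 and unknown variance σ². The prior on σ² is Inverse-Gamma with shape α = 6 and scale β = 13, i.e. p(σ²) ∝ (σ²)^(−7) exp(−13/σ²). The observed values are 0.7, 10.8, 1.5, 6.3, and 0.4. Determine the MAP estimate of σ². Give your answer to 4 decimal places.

Sum of squared deviations about the known mean: SS = (0.7−6)² + (10.8−6)² + (1.5−6)² + (6.3−6)² + (0.4−6)² = 102.83.
The Normal likelihood contributes (σ²)^(−n/2) exp(−SS/(2σ²)), so the posterior is Inverse-Gamma(α + n/2, β + SS/2) = Inverse-Gamma(8.5, 64.415).
The mode of Inverse-Gamma(a, b) is b/(a+1) = 64.415/9.5 ≈ 6.7805.

σ̂²_MAP = 6.7805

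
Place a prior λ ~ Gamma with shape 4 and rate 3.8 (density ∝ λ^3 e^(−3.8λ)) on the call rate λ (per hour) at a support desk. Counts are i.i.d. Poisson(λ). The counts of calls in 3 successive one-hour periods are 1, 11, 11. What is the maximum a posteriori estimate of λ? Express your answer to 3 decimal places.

λ̂_MAP = 3.824

Σxᵢ = 1+11+11 = 23, with n = 3.
Posterior ∝ λ^3e^(−3.8λ) · λ^23e^(−3λ) = λ^26e^(−6.8λ), i.e. Gamma(shape=27, rate=6.8).
The mode of a Gamma(a, b) with a ≥ 1 (shape–rate) is (a−1)/b = 26/6.8 ≈ 3.824.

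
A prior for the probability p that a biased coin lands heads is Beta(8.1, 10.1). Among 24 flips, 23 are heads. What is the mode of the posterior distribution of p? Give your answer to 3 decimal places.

p̂_MAP = 0.749

Prior: Beta(8.1, 10.1).
Data: 23 successes in 24 trials. The binomial likelihood contributes p^23(1−p)^1, so the posterior is Beta(8.1+23, 10.1+1) = Beta(31.1, 11.1).
For Beta(a, b) with a, b > 1 the mode is (a−1)/(a+b−2) = 30.1/40.2 ≈ 0.749.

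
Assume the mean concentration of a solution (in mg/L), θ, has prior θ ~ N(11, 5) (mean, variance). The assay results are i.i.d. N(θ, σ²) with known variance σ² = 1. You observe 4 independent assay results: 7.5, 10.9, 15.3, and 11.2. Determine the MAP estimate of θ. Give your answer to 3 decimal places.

θ̂_MAP = 11.214

n = 4; x̄ = (7.5 + 10.9 + 15.3 + 11.2)/4 = 44.9/4 = 11.225.
For a Normal prior and Normal likelihood with known variance, the posterior is Normal; its mode equals its mean, the precision-weighted average.
Prior precision 1/σ₀² = 1/5 = 0.2; data precision n/σ² = 4/1 = 4.
θ̂ = (0.2·11 + 4·11.225) / (0.2 + 4) = 47.1/4.2 = 157/14 ≈ 11.214.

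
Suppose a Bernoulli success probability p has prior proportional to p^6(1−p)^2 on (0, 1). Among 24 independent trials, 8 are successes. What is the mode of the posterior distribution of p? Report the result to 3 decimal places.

p̂_MAP = 0.438

The prior density ∝ p^6(1−p)^2 is the kernel of Beta(7, 3).
Data: 8 successes in 24 trials. The binomial likelihood contributes p^8(1−p)^16, so the posterior is Beta(7+8, 3+16) = Beta(15, 19).
For Beta(a, b) with a, b > 1 the mode is (a−1)/(a+b−2) = 14/32 ≈ 0.438.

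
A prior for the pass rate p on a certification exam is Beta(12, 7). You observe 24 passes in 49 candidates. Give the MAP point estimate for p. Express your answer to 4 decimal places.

Prior: Beta(12, 7).
Data: 24 successes in 49 trials. The binomial likelihood contributes p^24(1−p)^25, so the posterior is Beta(12+24, 7+25) = Beta(36, 32).
For Beta(a, b) with a, b > 1 the mode is (a−1)/(a+b−2) = 35/66 ≈ 0.5303.

p̂_MAP = 0.5303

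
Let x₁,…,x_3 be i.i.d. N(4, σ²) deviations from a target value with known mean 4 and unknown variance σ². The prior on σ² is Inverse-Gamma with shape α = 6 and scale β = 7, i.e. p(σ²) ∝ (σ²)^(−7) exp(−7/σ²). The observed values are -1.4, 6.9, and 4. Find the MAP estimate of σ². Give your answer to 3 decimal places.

σ̂²_MAP = 3.034

Sum of squared deviations about the known mean: SS = (-1.4−4)² + (6.9−4)² + (4−4)² = 37.57.
The Normal likelihood contributes (σ²)^(−n/2) exp(−SS/(2σ²)), so the posterior is Inverse-Gamma(α + n/2, β + SS/2) = Inverse-Gamma(7.5, 25.785).
The mode of Inverse-Gamma(a, b) is b/(a+1) = 25.785/8.5 ≈ 3.034.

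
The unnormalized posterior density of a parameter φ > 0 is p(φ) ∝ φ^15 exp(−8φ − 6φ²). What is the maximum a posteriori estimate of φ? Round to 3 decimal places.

ℓ'(φ) = 15/φ − 8 − 12φ. Setting this to zero and multiplying by φ: 12φ² + 8φ − 15 = 0.
φ = (−8 + √(8² + 4·12·15)) / (2·12) = (−8 + √784) / 24 = (−8 + 28)/24 = 5/6.
ℓ''(φ) = −15/φ² − 12 < 0, confirming a maximum.

φ̂_MAP = 0.833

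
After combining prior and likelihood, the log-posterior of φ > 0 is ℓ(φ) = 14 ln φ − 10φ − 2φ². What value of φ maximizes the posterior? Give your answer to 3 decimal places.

φ̂_MAP = 1.000

ℓ'(φ) = 14/φ − 10 − 4φ. Setting this to zero and multiplying by φ: 4φ² + 10φ − 14 = 0.
φ = (−10 + √(10² + 4·4·14)) / (2·4) = (−10 + √324) / 8 = (−10 + 18)/8 = 1.
ℓ''(φ) = −14/φ² − 4 < 0, confirming a maximum.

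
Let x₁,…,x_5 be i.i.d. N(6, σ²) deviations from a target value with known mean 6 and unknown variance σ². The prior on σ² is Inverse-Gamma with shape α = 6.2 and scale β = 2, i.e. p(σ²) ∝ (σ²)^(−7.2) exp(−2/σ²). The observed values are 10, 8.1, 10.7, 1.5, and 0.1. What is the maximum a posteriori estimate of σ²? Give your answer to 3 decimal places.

σ̂²_MAP = 5.235

Sum of squared deviations about the known mean: SS = (10−6)² + (8.1−6)² + (10.7−6)² + (1.5−6)² + (0.1−6)² = 97.56.
The Normal likelihood contributes (σ²)^(−n/2) exp(−SS/(2σ²)), so the posterior is Inverse-Gamma(α + n/2, β + SS/2) = Inverse-Gamma(8.7, 50.78).
The mode of Inverse-Gamma(a, b) is b/(a+1) = 50.78/9.7 ≈ 5.235.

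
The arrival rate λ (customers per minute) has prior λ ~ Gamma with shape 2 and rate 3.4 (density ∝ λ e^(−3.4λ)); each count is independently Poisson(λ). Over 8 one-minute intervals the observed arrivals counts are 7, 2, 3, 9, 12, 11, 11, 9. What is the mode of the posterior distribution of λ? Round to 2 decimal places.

λ̂_MAP = 5.70

Σxᵢ = 7+2+3+9+12+11+11+9 = 64, with n = 8.
Posterior ∝ λe^(−3.4λ) · λ^64e^(−8λ) = λ^65e^(−11.4λ), i.e. Gamma(shape=66, rate=11.4).
The mode of a Gamma(a, b) with a ≥ 1 (shape–rate) is (a−1)/b = 65/11.4 ≈ 5.70.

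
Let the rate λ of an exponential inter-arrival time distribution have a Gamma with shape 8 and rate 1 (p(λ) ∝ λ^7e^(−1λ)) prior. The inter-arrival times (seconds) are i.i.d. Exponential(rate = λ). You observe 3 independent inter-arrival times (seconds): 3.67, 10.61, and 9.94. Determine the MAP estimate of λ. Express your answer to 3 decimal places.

The Exponential(rate=λ) likelihood is ∝ λ^n e^(−λΣtᵢ). Here n = 3 and Σtᵢ = 3.67 + 10.61 + 9.94 = 24.22.
Posterior ∝ λ^7e^(−1λ) · λ^3e^(−24.22λ) = λ^10e^(−25.22λ), i.e. Gamma(11, 25.22).
Mode = (a−1)/b = 10/25.22 ≈ 0.397.

λ̂_MAP = 0.397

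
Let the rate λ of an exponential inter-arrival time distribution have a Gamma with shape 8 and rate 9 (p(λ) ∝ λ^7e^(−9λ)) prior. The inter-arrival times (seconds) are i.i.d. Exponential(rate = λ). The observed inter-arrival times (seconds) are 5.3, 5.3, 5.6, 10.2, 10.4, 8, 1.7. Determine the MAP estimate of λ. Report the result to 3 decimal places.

λ̂_MAP = 0.252

The Exponential(rate=λ) likelihood is ∝ λ^n e^(−λΣtᵢ). Here n = 7 and Σtᵢ = 5.3 + 5.3 + 5.6 + 10.2 + 10.4 + 8 + 1.7 = 46.5.
Posterior ∝ λ^7e^(−9λ) · λ^7e^(−46.5λ) = λ^14e^(−55.5λ), i.e. Gamma(15, 55.5).
Mode = (a−1)/b = 14/55.5 ≈ 0.252.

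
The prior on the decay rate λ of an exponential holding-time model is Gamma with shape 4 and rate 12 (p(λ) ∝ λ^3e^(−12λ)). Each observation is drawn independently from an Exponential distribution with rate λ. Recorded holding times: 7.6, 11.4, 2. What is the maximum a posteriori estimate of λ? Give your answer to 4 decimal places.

The Exponential(rate=λ) likelihood is ∝ λ^n e^(−λΣtᵢ). Here n = 3 and Σtᵢ = 7.6 + 11.4 + 2 = 21.
Posterior ∝ λ^3e^(−12λ) · λ^3e^(−21λ) = λ^6e^(−33λ), i.e. Gamma(7, 33).
Mode = (a−1)/b = 6/33 ≈ 0.1818.

λ̂_MAP = 0.1818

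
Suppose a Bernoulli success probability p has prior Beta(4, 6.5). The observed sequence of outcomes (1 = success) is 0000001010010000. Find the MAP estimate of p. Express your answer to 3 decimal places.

Prior: Beta(4, 6.5).
Data: 3 successes in 16 trials (from the sequence). The binomial likelihood contributes p^3(1−p)^13, so the posterior is Beta(4+3, 6.5+13) = Beta(7, 19.5).
For Beta(a, b) with a, b > 1 the mode is (a−1)/(a+b−2) = 6/24.5 ≈ 0.245.

p̂_MAP = 0.245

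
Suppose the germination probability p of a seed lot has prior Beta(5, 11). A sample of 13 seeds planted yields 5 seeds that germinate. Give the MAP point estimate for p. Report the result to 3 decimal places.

Prior: Beta(5, 11).
Data: 5 successes in 13 trials. The binomial likelihood contributes p^5(1−p)^8, so the posterior is Beta(5+5, 11+8) = Beta(10, 19).
For Beta(a, b) with a, b > 1 the mode is (a−1)/(a+b−2) = 9/27 ≈ 0.333.

p̂_MAP = 0.333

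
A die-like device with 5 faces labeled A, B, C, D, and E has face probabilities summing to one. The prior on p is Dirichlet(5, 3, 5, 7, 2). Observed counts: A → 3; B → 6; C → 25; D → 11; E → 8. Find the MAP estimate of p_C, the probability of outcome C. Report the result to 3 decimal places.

MAP estimate of p_C = 0.414

The posterior is Dirichlet(αᵢ + nᵢ) = Dirichlet(8, 9, 30, 18, 10).
For a Dirichlet(a₁,…,a_K) with all aᵢ > 1, the mode has j-th component (aⱼ − 1)/(Σaᵢ − K).
Here Σaᵢ = 75 and K = 5, so p_C = (30 − 1)/(75 − 5) = 29/70 ≈ 0.414.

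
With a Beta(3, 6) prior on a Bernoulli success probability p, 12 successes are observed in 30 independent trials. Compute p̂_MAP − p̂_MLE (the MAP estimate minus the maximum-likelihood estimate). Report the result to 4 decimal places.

MAP − MLE = -0.0216

Posterior is Beta(15, 24); MAP = (15−1)/(39−2) = 14/37 ≈ 0.37838.
MLE ignores the prior: p̂_MLE = k/n = 12/30 ≈ 0.40000.
Difference = 14/37 − 12/30 = -4/185 ≈ -0.0216.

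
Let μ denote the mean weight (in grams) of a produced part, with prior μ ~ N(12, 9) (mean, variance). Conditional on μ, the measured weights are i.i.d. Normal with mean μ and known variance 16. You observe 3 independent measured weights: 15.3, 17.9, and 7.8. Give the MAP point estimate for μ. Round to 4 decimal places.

μ̂_MAP = 13.0465

n = 3; x̄ = (15.3 + 17.9 + 7.8)/3 = 41/3 = 41/3 ≈ 13.6667.
For a Normal prior and Normal likelihood with known variance, the posterior is Normal; its mode equals its mean, the precision-weighted average.
Prior precision 1/σ₀² = 1/9; data precision n/σ² = 3/16 = 0.1875.
μ̂ = ((1/9)·12 + 0.1875·(41/3)) / (1/9 + 0.1875) = (187/48)/(43/144) = 561/43 ≈ 13.0465.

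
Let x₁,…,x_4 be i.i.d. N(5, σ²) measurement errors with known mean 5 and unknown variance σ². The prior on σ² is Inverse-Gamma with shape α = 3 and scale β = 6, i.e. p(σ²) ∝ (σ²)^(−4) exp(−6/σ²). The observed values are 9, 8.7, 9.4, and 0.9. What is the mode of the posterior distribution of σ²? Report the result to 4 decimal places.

Sum of squared deviations about the known mean: SS = (9−5)² + (8.7−5)² + (9.4−5)² + (0.9−5)² = 65.86.
The Normal likelihood contributes (σ²)^(−n/2) exp(−SS/(2σ²)), so the posterior is Inverse-Gamma(α + n/2, β + SS/2) = Inverse-Gamma(5, 38.93).
The mode of Inverse-Gamma(a, b) is b/(a+1) = 38.93/6 ≈ 6.4883.

σ̂²_MAP = 6.4883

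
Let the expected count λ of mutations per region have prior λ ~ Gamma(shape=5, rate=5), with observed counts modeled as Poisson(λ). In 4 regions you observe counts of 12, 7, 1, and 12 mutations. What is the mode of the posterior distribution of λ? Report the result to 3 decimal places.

Σxᵢ = 12+7+1+12 = 32, with n = 4.
Posterior ∝ λ^4e^(−5λ) · λ^32e^(−4λ) = λ^36e^(−9λ), i.e. Gamma(shape=37, rate=9).
The mode of a Gamma(a, b) with a ≥ 1 (shape–rate) is (a−1)/b = 36/9 ≈ 4.000.

λ̂_MAP = 4.000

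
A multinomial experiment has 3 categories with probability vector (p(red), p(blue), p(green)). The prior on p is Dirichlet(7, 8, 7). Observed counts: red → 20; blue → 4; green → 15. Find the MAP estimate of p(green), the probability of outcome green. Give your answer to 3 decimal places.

MAP estimate of p(green) = 0.362

The posterior is Dirichlet(αᵢ + nᵢ) = Dirichlet(27, 12, 22).
For a Dirichlet(a₁,…,a_K) with all aᵢ > 1, the mode has j-th component (aⱼ − 1)/(Σaᵢ − K).
Here Σaᵢ = 61 and K = 3, so p(green) = (22 − 1)/(61 − 3) = 21/58 ≈ 0.362.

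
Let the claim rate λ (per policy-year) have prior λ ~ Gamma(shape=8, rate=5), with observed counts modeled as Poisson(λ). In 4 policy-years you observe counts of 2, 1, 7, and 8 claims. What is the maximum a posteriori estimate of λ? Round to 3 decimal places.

Σxᵢ = 2+1+7+8 = 18, with n = 4.
Posterior ∝ λ^7e^(−5λ) · λ^18e^(−4λ) = λ^25e^(−9λ), i.e. Gamma(shape=26, rate=9).
The mode of a Gamma(a, b) with a ≥ 1 (shape–rate) is (a−1)/b = 25/9 ≈ 2.778.

λ̂_MAP = 2.778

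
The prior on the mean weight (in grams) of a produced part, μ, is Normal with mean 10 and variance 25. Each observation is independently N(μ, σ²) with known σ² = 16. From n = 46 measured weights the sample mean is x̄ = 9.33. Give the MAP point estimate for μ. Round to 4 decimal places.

μ̂_MAP = 9.3392

n = 46, x̄ = 9.33.
For a Normal prior and Normal likelihood with known variance, the posterior is Normal; its mode equals its mean, the precision-weighted average.
Prior precision 1/σ₀² = 1/25 = 0.04; data precision n/σ² = 46/16 = 2.875.
μ̂ = (0.04·10 + 2.875·9.33) / (0.04 + 2.875) = 27.22375/2.915 = 21779/2332 ≈ 9.3392.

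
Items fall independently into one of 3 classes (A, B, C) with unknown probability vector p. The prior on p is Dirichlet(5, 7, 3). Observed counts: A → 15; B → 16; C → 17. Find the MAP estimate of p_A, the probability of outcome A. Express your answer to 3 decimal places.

MAP estimate of p_A = 0.317

The posterior is Dirichlet(αᵢ + nᵢ) = Dirichlet(20, 23, 20).
For a Dirichlet(a₁,…,a_K) with all aᵢ > 1, the mode has j-th component (aⱼ − 1)/(Σaᵢ − K).
Here Σaᵢ = 63 and K = 3, so p_A = (20 − 1)/(63 − 3) = 19/60 ≈ 0.317.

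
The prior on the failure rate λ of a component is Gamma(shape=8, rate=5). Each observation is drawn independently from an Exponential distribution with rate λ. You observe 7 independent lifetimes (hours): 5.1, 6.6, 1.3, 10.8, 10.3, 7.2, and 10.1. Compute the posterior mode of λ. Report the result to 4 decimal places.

λ̂_MAP = 0.2482

The Exponential(rate=λ) likelihood is ∝ λ^n e^(−λΣtᵢ). Here n = 7 and Σtᵢ = 5.1 + 6.6 + 1.3 + 10.8 + 10.3 + 7.2 + 10.1 = 51.4.
Posterior ∝ λ^7e^(−5λ) · λ^7e^(−51.4λ) = λ^14e^(−56.4λ), i.e. Gamma(15, 56.4).
Mode = (a−1)/b = 14/56.4 ≈ 0.2482.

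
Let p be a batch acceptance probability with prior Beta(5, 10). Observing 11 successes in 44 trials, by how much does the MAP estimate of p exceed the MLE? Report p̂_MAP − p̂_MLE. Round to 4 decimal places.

Posterior is Beta(16, 43); MAP = (16−1)/(59−2) = 15/57 ≈ 0.26316.
MLE ignores the prior: p̂_MLE = k/n = 11/44 ≈ 0.25000.
Difference = 15/57 − 11/44 = 1/76 ≈ 0.0132.

MAP − MLE = 0.0132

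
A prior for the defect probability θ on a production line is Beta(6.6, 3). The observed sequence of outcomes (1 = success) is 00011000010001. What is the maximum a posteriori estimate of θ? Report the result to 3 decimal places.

θ̂_MAP = 0.444

Prior: Beta(6.6, 3).
Data: 4 successes in 14 trials (from the sequence). The binomial likelihood contributes θ^4(1−θ)^10, so the posterior is Beta(6.6+4, 3+10) = Beta(10.6, 13).
For Beta(a, b) with a, b > 1 the mode is (a−1)/(a+b−2) = 9.6/21.6 ≈ 0.444.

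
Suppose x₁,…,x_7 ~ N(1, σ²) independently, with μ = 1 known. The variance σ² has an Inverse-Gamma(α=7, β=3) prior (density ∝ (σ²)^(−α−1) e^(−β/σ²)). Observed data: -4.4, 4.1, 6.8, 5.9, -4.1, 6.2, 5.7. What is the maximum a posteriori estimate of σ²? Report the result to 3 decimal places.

Sum of squared deviations about the known mean: SS = (-4.4−1)² + (4.1−1)² + (6.8−1)² + (5.9−1)² + (-4.1−1)² + (6.2−1)² + (5.7−1)² = 171.56.
The Normal likelihood contributes (σ²)^(−n/2) exp(−SS/(2σ²)), so the posterior is Inverse-Gamma(α + n/2, β + SS/2) = Inverse-Gamma(10.5, 88.78).
The mode of Inverse-Gamma(a, b) is b/(a+1) = 88.78/11.5 ≈ 7.720.

σ̂²_MAP = 7.720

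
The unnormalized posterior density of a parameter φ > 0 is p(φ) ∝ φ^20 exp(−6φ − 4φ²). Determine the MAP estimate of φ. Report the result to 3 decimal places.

ℓ'(φ) = 20/φ − 6 − 8φ. Setting this to zero and multiplying by φ: 8φ² + 6φ − 20 = 0.
φ = (−6 + √(6² + 4·8·20)) / (2·8) = (−6 + √676) / 16 = (−6 + 26)/16 = 5/4.
ℓ''(φ) = −20/φ² − 8 < 0, confirming a maximum.

φ̂_MAP = 1.250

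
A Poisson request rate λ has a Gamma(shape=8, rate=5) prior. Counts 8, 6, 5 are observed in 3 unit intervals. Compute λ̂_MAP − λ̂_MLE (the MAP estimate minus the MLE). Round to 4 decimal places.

MAP − MLE = -3.0833

Σxᵢ = 19. Posterior is Gamma(27, 8); MAP = (27−1)/8 = 26/8 ≈ 3.25000.
MLE = x̄ = 19/3 ≈ 6.33333.
Difference = 26/8 − 19/3 = -37/12 ≈ -3.0833.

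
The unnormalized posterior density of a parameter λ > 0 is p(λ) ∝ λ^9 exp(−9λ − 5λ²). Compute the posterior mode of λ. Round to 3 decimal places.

λ̂_MAP = 0.600

ℓ'(λ) = 9/λ − 9 − 10λ. Setting this to zero and multiplying by λ: 10λ² + 9λ − 9 = 0.
λ = (−9 + √(9² + 4·10·9)) / (2·10) = (−9 + √441) / 20 = (−9 + 21)/20 = 3/5.
ℓ''(λ) = −9/λ² − 10 < 0, confirming a maximum.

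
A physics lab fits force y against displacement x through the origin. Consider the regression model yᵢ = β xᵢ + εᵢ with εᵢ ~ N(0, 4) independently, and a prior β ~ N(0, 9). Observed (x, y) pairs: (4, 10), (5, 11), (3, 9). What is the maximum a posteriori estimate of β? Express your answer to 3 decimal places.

β̂_MAP = 2.419

log p(β | y) = −Σ(yᵢ − βxᵢ)²/(2·4) − β²/(2·9) + const.
Setting the derivative to zero: Σxᵢ(yᵢ − βxᵢ)/4 − β/9 = 0, so β = Σxᵢyᵢ / (Σxᵢ² + σ²/τ²).
Σxᵢyᵢ = 4·10 + 5·11 + 3·9 = 122; Σxᵢ² = 50; σ²/τ² = 4/9.
β̂_MAP = 122 / (50 + 4/9) = 122/(454/9) = 549/227 ≈ 2.419.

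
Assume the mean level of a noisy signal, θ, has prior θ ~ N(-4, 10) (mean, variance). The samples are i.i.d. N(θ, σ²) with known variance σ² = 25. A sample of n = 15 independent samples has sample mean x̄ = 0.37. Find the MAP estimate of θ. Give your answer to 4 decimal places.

n = 15, x̄ = 0.37.
For a Normal prior and Normal likelihood with known variance, the posterior is Normal; its mode equals its mean, the precision-weighted average.
Prior precision 1/σ₀² = 1/10 = 0.1; data precision n/σ² = 15/25 = 0.6.
θ̂ = (0.1·(-4) + 0.6·0.37) / (0.1 + 0.6) = (-0.178)/0.7 = -89/350 ≈ -0.2543.

θ̂_MAP = -0.2543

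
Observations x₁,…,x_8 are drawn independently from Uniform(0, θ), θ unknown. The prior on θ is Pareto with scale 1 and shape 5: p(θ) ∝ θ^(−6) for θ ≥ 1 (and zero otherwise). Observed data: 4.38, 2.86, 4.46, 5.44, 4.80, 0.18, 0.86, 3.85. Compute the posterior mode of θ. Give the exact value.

The Uniform(0, θ) likelihood is θ^(−n) for θ ≥ max(xᵢ), zero otherwise. Here max(xᵢ) = 5.44.
Posterior ∝ θ^(−6) · θ^(−8) = θ^(−14) on θ ≥ max(1, 5.44) = 5.44.
This density is strictly decreasing in θ, so the posterior mode lies at the lower boundary of the support.

θ̂_MAP = 5.44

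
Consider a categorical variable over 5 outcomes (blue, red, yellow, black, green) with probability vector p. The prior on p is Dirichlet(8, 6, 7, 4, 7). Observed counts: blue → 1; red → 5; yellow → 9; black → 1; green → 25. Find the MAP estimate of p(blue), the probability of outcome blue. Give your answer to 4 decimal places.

MAP estimate of p(blue) = 0.1176

The posterior is Dirichlet(αᵢ + nᵢ) = Dirichlet(9, 11, 16, 5, 32).
For a Dirichlet(a₁,…,a_K) with all aᵢ > 1, the mode has j-th component (aⱼ − 1)/(Σaᵢ − K).
Here Σaᵢ = 73 and K = 5, so p(blue) = (9 − 1)/(73 − 5) = 8/68 ≈ 0.1176.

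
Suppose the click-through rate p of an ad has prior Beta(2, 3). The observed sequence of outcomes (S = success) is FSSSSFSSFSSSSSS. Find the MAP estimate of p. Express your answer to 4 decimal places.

p̂_MAP = 0.7222

Prior: Beta(2, 3).
Data: 12 successes in 15 trials (from the sequence). The binomial likelihood contributes p^12(1−p)^3, so the posterior is Beta(2+12, 3+3) = Beta(14, 6).
For Beta(a, b) with a, b > 1 the mode is (a−1)/(a+b−2) = 13/18 ≈ 0.7222.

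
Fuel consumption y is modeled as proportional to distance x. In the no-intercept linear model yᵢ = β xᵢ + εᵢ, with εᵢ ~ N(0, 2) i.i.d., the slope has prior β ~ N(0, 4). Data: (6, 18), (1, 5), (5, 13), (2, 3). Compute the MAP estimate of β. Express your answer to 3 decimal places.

log p(β | y) = −Σ(yᵢ − βxᵢ)²/(2·2) − β²/(2·4) + const.
Setting the derivative to zero: Σxᵢ(yᵢ − βxᵢ)/2 − β/4 = 0, so β = Σxᵢyᵢ / (Σxᵢ² + σ²/τ²).
Σxᵢyᵢ = 6·18 + 1·5 + 5·13 + 2·3 = 184; Σxᵢ² = 66; σ²/τ² = 0.5.
β̂_MAP = 184 / (66 + 0.5) = 184/66.5 ≈ 2.767.

β̂_MAP = 2.767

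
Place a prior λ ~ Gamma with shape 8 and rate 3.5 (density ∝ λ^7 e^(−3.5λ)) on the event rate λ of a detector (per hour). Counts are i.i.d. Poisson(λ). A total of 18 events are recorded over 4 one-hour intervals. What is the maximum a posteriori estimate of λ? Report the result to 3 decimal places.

Σxᵢ = 18, n = 4.
Posterior ∝ λ^7e^(−3.5λ) · λ^18e^(−4λ) = λ^25e^(−7.5λ), i.e. Gamma(shape=26, rate=7.5).
The mode of a Gamma(a, b) with a ≥ 1 (shape–rate) is (a−1)/b = 25/7.5 ≈ 3.333.

λ̂_MAP = 3.333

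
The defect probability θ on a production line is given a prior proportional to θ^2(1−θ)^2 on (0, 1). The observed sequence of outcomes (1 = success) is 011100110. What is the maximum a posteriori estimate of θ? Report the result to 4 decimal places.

The prior density ∝ θ^2(1−θ)^2 is the kernel of Beta(3, 3).
Data: 5 successes in 9 trials (from the sequence). The binomial likelihood contributes θ^5(1−θ)^4, so the posterior is Beta(3+5, 3+4) = Beta(8, 7).
For Beta(a, b) with a, b > 1 the mode is (a−1)/(a+b−2) = 7/13 ≈ 0.5385.

θ̂_MAP = 0.5385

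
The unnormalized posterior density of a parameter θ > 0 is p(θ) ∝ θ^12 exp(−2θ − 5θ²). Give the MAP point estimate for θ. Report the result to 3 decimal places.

ℓ'(θ) = 12/θ − 2 − 10θ. Setting this to zero and multiplying by θ: 10θ² + 2θ − 12 = 0.
θ = (−2 + √(2² + 4·10·12)) / (2·10) = (−2 + √484) / 20 = (−2 + 22)/20 = 1.
ℓ''(θ) = −12/θ² − 10 < 0, confirming a maximum.

θ̂_MAP = 1.000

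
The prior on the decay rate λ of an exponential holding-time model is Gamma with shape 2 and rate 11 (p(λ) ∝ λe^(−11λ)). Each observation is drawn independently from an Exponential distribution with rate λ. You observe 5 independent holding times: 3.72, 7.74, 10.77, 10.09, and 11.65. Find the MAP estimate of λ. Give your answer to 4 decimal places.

λ̂_MAP = 0.1092

The Exponential(rate=λ) likelihood is ∝ λ^n e^(−λΣtᵢ). Here n = 5 and Σtᵢ = 3.72 + 7.74 + 10.77 + 10.09 + 11.65 = 43.97.
Posterior ∝ λe^(−11λ) · λ^5e^(−43.97λ) = λ^6e^(−54.97λ), i.e. Gamma(7, 54.97).
Mode = (a−1)/b = 6/54.97 ≈ 0.1092.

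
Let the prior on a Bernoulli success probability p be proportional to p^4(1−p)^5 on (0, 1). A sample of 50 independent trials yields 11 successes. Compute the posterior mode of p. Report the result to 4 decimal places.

The prior density ∝ p^4(1−p)^5 is the kernel of Beta(5, 6).
Data: 11 successes in 50 trials. The binomial likelihood contributes p^11(1−p)^39, so the posterior is Beta(5+11, 6+39) = Beta(16, 45).
For Beta(a, b) with a, b > 1 the mode is (a−1)/(a+b−2) = 15/59 ≈ 0.2542.

p̂_MAP = 0.2542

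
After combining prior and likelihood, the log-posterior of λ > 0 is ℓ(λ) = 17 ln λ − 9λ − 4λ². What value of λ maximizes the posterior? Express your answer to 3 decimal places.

λ̂_MAP = 1.000

ℓ'(λ) = 17/λ − 9 − 8λ. Setting this to zero and multiplying by λ: 8λ² + 9λ − 17 = 0.
λ = (−9 + √(9² + 4·8·17)) / (2·8) = (−9 + √625) / 16 = (−9 + 25)/16 = 1.
ℓ''(λ) = −17/λ² − 8 < 0, confirming a maximum.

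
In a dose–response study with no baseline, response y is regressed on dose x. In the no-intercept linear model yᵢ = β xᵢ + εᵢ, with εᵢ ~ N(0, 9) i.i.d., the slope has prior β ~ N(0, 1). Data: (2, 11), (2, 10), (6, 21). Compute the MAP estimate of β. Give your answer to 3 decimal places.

log p(β | y) = −Σ(yᵢ − βxᵢ)²/(2·9) − β²/(2·1) + const.
Setting the derivative to zero: Σxᵢ(yᵢ − βxᵢ)/9 − β/1 = 0, so β = Σxᵢyᵢ / (Σxᵢ² + σ²/τ²).
Σxᵢyᵢ = 2·11 + 2·10 + 6·21 = 168; Σxᵢ² = 44; σ²/τ² = 9.
β̂_MAP = 168 / (44 + 9) = 168/53 ≈ 3.170.

β̂_MAP = 3.170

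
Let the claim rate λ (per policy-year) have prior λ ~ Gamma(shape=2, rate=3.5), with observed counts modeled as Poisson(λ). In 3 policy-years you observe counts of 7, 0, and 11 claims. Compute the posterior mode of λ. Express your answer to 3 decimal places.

λ̂_MAP = 2.923

Σxᵢ = 7+0+11 = 18, with n = 3.
Posterior ∝ λe^(−3.5λ) · λ^18e^(−3λ) = λ^19e^(−6.5λ), i.e. Gamma(shape=20, rate=6.5).
The mode of a Gamma(a, b) with a ≥ 1 (shape–rate) is (a−1)/b = 19/6.5 ≈ 2.923.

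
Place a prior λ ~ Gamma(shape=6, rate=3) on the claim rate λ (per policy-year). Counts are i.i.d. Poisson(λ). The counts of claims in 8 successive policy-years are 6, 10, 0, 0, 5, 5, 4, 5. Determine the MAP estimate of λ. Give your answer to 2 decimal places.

Σxᵢ = 6+10+0+0+5+5+4+5 = 35, with n = 8.
Posterior ∝ λ^5e^(−3λ) · λ^35e^(−8λ) = λ^40e^(−11λ), i.e. Gamma(shape=41, rate=11).
The mode of a Gamma(a, b) with a ≥ 1 (shape–rate) is (a−1)/b = 40/11 ≈ 3.64.

λ̂_MAP = 3.64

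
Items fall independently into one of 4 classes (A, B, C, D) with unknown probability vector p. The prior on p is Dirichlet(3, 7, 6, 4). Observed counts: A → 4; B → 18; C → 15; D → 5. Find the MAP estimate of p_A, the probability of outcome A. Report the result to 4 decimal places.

MAP estimate of p_A = 0.1034

The posterior is Dirichlet(αᵢ + nᵢ) = Dirichlet(7, 25, 21, 9).
For a Dirichlet(a₁,…,a_K) with all aᵢ > 1, the mode has j-th component (aⱼ − 1)/(Σaᵢ − K).
Here Σaᵢ = 62 and K = 4, so p_A = (7 − 1)/(62 − 4) = 6/58 ≈ 0.1034.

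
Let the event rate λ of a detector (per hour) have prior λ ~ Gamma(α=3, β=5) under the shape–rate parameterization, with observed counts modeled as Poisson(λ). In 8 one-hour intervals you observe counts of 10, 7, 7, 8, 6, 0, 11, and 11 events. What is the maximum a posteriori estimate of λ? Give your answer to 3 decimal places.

λ̂_MAP = 4.769

Σxᵢ = 10+7+7+8+6+0+11+11 = 60, with n = 8.
Posterior ∝ λ^2e^(−5λ) · λ^60e^(−8λ) = λ^62e^(−13λ), i.e. Gamma(shape=63, rate=13).
The mode of a Gamma(a, b) with a ≥ 1 (shape–rate) is (a−1)/b = 62/13 ≈ 4.769.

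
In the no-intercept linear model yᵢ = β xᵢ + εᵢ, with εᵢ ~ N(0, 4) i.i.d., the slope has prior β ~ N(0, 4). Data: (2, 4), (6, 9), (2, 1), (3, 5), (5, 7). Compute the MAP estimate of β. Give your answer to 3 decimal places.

log p(β | y) = −Σ(yᵢ − βxᵢ)²/(2·4) − β²/(2·4) + const.
Setting the derivative to zero: Σxᵢ(yᵢ − βxᵢ)/4 − β/4 = 0, so β = Σxᵢyᵢ / (Σxᵢ² + σ²/τ²).
Σxᵢyᵢ = 2·4 + 6·9 + 2·1 + 3·5 + 5·7 = 114; Σxᵢ² = 78; σ²/τ² = 1.
β̂_MAP = 114 / (78 + 1) = 114/79 ≈ 1.443.

β̂_MAP = 1.443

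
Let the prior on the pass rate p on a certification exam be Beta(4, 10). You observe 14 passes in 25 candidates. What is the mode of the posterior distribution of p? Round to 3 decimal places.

Prior: Beta(4, 10).
Data: 14 successes in 25 trials. The binomial likelihood contributes p^14(1−p)^11, so the posterior is Beta(4+14, 10+11) = Beta(18, 21).
For Beta(a, b) with a, b > 1 the mode is (a−1)/(a+b−2) = 17/37 ≈ 0.459.

p̂_MAP = 0.459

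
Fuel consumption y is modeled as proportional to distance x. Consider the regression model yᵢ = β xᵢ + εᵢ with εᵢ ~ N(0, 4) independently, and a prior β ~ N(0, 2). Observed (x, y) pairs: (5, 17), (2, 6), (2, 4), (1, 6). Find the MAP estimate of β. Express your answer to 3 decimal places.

log p(β | y) = −Σ(yᵢ − βxᵢ)²/(2·4) − β²/(2·2) + const.
Setting the derivative to zero: Σxᵢ(yᵢ − βxᵢ)/4 − β/2 = 0, so β = Σxᵢyᵢ / (Σxᵢ² + σ²/τ²).
Σxᵢyᵢ = 5·17 + 2·6 + 2·4 + 1·6 = 111; Σxᵢ² = 34; σ²/τ² = 2.
β̂_MAP = 111 / (34 + 2) = 111/36 ≈ 3.083.

β̂_MAP = 3.083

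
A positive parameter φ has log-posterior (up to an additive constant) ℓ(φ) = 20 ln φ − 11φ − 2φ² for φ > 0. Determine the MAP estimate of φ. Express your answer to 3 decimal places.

ℓ'(φ) = 20/φ − 11 − 4φ. Setting this to zero and multiplying by φ: 4φ² + 11φ − 20 = 0.
φ = (−11 + √(11² + 4·4·20)) / (2·4) = (−11 + √441) / 8 = (−11 + 21)/8 = 5/4.
ℓ''(φ) = −20/φ² − 4 < 0, confirming a maximum.

φ̂_MAP = 1.250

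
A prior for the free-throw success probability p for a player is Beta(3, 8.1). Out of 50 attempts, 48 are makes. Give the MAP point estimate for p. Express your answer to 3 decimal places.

Prior: Beta(3, 8.1).
Data: 48 successes in 50 trials. The binomial likelihood contributes p^48(1−p)^2, so the posterior is Beta(3+48, 8.1+2) = Beta(51, 10.1).
For Beta(a, b) with a, b > 1 the mode is (a−1)/(a+b−2) = 50/59.1 ≈ 0.846.

p̂_MAP = 0.846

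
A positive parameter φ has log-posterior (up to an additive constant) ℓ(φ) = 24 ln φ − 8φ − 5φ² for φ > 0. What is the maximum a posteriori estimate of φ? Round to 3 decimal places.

ℓ'(φ) = 24/φ − 8 − 10φ. Setting this to zero and multiplying by φ: 10φ² + 8φ − 24 = 0.
φ = (−8 + √(8² + 4·10·24)) / (2·10) = (−8 + √1024) / 20 = (−8 + 32)/20 = 6/5.
ℓ''(φ) = −24/φ² − 10 < 0, confirming a maximum.

φ̂_MAP = 1.200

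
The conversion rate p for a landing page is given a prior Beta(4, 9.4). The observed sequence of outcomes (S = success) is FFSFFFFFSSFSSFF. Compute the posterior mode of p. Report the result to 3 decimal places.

p̂_MAP = 0.303

Prior: Beta(4, 9.4).
Data: 5 successes in 15 trials (from the sequence). The binomial likelihood contributes p^5(1−p)^10, so the posterior is Beta(4+5, 9.4+10) = Beta(9, 19.4).
For Beta(a, b) with a, b > 1 the mode is (a−1)/(a+b−2) = 8/26.4 ≈ 0.303.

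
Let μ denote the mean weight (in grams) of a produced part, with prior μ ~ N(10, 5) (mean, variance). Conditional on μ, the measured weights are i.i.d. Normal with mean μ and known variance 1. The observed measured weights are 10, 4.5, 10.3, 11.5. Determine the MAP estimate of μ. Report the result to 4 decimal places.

n = 4; x̄ = (10 + 4.5 + 10.3 + 11.5)/4 = 36.3/4 = 9.075.
For a Normal prior and Normal likelihood with known variance, the posterior is Normal; its mode equals its mean, the precision-weighted average.
Prior precision 1/σ₀² = 1/5 = 0.2; data precision n/σ² = 4/1 = 4.
μ̂ = (0.2·10 + 4·9.075) / (0.2 + 4) = 38.3/4.2 = 383/42 ≈ 9.1190.

μ̂_MAP = 9.1190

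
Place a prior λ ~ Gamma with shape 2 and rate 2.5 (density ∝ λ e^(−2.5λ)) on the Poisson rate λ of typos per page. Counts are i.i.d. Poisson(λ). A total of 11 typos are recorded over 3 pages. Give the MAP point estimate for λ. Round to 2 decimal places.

Σxᵢ = 11, n = 3.
Posterior ∝ λe^(−2.5λ) · λ^11e^(−3λ) = λ^12e^(−5.5λ), i.e. Gamma(shape=13, rate=5.5).
The mode of a Gamma(a, b) with a ≥ 1 (shape–rate) is (a−1)/b = 12/5.5 ≈ 2.18.

λ̂_MAP = 2.18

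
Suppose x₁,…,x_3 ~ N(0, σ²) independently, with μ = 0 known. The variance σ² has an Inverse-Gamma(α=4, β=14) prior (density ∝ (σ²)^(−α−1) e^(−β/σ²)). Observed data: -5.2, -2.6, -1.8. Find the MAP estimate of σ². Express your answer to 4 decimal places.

σ̂²_MAP = 5.0031

Sum of squared deviations about the known mean: SS = (-5.2−0)² + (-2.6−0)² + (-1.8−0)² = 37.04.
The Normal likelihood contributes (σ²)^(−n/2) exp(−SS/(2σ²)), so the posterior is Inverse-Gamma(α + n/2, β + SS/2) = Inverse-Gamma(5.5, 32.52).
The mode of Inverse-Gamma(a, b) is b/(a+1) = 32.52/6.5 ≈ 5.0031.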